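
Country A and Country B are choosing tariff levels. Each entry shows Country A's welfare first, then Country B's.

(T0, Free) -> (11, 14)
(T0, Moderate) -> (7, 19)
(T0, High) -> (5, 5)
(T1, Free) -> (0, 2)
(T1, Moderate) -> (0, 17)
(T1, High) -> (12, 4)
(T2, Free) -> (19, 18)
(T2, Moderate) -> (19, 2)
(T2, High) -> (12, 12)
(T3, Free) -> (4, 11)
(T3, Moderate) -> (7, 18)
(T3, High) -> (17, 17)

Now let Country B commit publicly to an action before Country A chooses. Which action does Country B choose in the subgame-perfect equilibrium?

Work backward from Country A's decision.
- Free → Country A plays T2 (best of 11, 0, 19, 4); Country B gets 18.
- Moderate → Country A plays T2 (best of 7, 0, 19, 7); Country B gets 2.
- High → Country A plays T3 (best of 5, 12, 12, 17); Country B gets 17.
Maximizing over 18, 2, 17, Country B chooses Free. Subgame-perfect outcome: (T2, Free) with payoffs (19, 18).

Free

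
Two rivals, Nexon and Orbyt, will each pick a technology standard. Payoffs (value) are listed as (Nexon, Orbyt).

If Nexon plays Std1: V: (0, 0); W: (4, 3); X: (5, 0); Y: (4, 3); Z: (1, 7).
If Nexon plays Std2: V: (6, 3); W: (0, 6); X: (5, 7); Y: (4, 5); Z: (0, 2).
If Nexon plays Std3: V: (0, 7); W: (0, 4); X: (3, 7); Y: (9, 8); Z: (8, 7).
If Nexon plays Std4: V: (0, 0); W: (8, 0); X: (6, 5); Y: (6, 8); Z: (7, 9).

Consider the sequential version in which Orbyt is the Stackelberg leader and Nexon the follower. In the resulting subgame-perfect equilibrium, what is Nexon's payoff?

9

Solve by backward induction (Orbyt leads).
- V: Nexon compares 0, 6, 0, 0 and picks Std2; Orbyt would get 3.
- W: Nexon compares 4, 0, 0, 8 and picks Std4; Orbyt would get 0.
- X: Nexon compares 5, 5, 3, 6 and picks Std4; Orbyt would get 5.
- Y: Nexon compares 4, 4, 9, 6 and picks Std3; Orbyt would get 8.
- Z: Nexon compares 1, 0, 8, 7 and picks Std3; Orbyt would get 7.
Among 3, 0, 5, 8, 7, the best is 8 at Y. Subgame-perfect outcome: (Std3, Y) with payoffs (9, 8).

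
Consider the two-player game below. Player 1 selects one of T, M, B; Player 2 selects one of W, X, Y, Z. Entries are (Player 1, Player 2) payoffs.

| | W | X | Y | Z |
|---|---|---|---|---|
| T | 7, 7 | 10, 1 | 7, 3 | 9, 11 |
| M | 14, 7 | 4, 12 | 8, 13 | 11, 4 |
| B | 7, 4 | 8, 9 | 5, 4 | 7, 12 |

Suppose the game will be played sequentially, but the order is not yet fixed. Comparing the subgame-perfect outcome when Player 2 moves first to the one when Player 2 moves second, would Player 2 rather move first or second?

If Player 1 leads: Player 2's best replies are T→Z, M→Y, B→Z; Player 1's induced payoffs 9, 8, 7; outcome (T, Z), payoffs (9, 11).
If Player 2 leads: Player 1's best replies are W→M, X→T, Y→M, Z→M; Player 2's induced payoffs 7, 1, 13, 4; outcome (M, Y), payoffs (8, 13).
Player 2 gets 13 moving first and 11 moving second, so Player 2 prefers to move first.

first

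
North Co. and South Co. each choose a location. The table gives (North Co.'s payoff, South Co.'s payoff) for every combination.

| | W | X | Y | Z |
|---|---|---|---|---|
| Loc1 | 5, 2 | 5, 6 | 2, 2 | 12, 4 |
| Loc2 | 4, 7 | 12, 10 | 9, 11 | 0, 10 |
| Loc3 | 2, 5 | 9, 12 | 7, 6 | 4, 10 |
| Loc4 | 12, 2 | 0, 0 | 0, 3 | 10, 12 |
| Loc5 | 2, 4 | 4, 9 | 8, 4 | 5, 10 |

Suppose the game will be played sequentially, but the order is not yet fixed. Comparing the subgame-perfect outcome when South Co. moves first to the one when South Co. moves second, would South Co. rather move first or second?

second

If North Co. leads: South Co.'s best replies are Loc1→X, Loc2→Y, Loc3→X, Loc4→Z, Loc5→Z; North Co.'s induced payoffs 5, 9, 9, 10, 5; outcome (Loc4, Z), payoffs (10, 12).
If South Co. leads: North Co.'s best replies are W→Loc4, X→Loc2, Y→Loc2, Z→Loc1; South Co.'s induced payoffs 2, 10, 11, 4; outcome (Loc2, Y), payoffs (9, 11).
South Co. gets 11 moving first and 12 moving second, so South Co. prefers to move second.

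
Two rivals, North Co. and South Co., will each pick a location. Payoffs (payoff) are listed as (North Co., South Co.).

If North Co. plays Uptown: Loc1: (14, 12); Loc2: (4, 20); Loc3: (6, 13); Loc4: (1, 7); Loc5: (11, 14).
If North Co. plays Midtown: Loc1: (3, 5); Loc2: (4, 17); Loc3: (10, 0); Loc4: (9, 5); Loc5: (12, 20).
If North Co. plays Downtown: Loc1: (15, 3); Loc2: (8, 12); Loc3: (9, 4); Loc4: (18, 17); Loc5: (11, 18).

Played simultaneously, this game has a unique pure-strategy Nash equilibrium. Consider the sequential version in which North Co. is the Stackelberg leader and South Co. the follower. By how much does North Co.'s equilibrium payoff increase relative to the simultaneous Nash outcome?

Solve by backward induction (North Co. leads).
- Uptown: South Co. compares 12, 20, 13, 7, 14 and picks Loc2; North Co. would get 4.
- Midtown: South Co. compares 5, 17, 0, 5, 20 and picks Loc5; North Co. would get 12.
- Downtown: South Co. compares 3, 12, 4, 17, 18 and picks Loc5; North Co. would get 11.
Among 4, 12, 11, the best is 12 at Midtown. Subgame-perfect outcome: (Midtown, Loc5) with payoffs (12, 20).
Now find the simultaneous Nash equilibrium.
North Co.'s best replies: Loc1→Downtown; Loc2→Downtown; Loc3→Midtown; Loc4→Downtown; Loc5→Midtown.
South Co.'s best replies: Uptown→Loc2; Midtown→Loc5; Downtown→Loc5.
The unique mutual best reply is (Midtown, Loc5), giving (12, 20).
North Co.'s commitment gain: 12 − 12 = 0.

0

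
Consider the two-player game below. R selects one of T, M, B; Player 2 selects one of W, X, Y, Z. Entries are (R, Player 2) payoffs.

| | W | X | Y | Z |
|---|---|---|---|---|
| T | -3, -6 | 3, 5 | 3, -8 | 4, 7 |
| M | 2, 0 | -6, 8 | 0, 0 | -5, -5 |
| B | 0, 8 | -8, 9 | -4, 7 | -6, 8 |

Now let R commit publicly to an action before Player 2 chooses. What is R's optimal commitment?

Player 2 best-responds to each possible R move:
- T → Player 2 plays Z (best of -6, 5, -8, 7); R gets 4.
- M → Player 2 plays X (best of 0, 8, 0, -5); R gets -6.
- B → Player 2 plays X (best of 8, 9, 7, 8); R gets -8.
Among 4, -6, -8, the best is 4 at T. Subgame-perfect outcome: (T, Z) with payoffs (4, 7).

T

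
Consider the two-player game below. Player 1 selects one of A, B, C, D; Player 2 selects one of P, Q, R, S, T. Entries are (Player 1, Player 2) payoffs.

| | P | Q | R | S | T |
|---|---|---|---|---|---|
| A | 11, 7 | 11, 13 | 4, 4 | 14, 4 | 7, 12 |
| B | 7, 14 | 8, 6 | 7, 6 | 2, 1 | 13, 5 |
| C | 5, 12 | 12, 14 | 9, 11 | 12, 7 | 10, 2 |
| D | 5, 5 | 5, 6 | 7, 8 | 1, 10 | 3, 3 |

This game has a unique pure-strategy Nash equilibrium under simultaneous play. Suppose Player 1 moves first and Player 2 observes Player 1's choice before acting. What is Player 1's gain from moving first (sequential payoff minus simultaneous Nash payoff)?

0

Solve by backward induction (Player 1 leads).
- A → Player 2 plays Q (best of 7, 13, 4, 4, 12); Player 1 gets 11.
- B → Player 2 plays P (best of 14, 6, 6, 1, 5); Player 1 gets 7.
- C → Player 2 plays Q (best of 12, 14, 11, 7, 2); Player 1 gets 12.
- D → Player 2 plays S (best of 5, 6, 8, 10, 3); Player 1 gets 1.
Maximizing over 11, 7, 12, 1, Player 1 chooses C. Subgame-perfect outcome: (C, Q) with payoffs (12, 14).
Now find the simultaneous Nash equilibrium.
Player 1's best replies: P→A; Q→C; R→C; S→A; T→B.
Player 2's best replies: A→Q; B→P; C→Q; D→S.
Only (C, Q) has each player best-responding; Nash payoffs (12, 14).
Player 1's commitment gain: 12 − 12 = 0.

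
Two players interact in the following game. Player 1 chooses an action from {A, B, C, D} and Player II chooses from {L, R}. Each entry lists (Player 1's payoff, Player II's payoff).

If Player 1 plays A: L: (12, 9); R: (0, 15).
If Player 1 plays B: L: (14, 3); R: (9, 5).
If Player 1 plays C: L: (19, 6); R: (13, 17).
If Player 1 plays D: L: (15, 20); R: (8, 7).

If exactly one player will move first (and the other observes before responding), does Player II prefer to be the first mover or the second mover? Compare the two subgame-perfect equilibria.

If Player 1 leads: Player II's best replies are A→R, B→R, C→R, D→L; Player 1's induced payoffs 0, 9, 13, 15; outcome (D, L), payoffs (15, 20).
If Player II leads: Player 1's best replies are L→C, R→C; Player II's induced payoffs 6, 17; outcome (C, R), payoffs (13, 17).
Player II gets 17 moving first and 20 moving second, so Player II prefers to move second.

second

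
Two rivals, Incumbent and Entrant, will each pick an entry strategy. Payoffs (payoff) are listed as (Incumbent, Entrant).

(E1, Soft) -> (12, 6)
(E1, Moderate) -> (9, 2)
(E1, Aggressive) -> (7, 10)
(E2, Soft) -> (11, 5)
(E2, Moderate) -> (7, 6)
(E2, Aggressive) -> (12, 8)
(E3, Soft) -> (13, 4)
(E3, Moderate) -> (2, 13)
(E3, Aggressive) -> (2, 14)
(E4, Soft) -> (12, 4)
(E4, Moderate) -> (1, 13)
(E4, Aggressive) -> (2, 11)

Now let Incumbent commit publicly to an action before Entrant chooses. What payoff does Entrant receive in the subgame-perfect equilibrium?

Solve by backward induction (Incumbent leads).
- E1: BR = Aggressive, leader payoff 7.
- E2: BR = Aggressive, leader payoff 12.
- E3: BR = Aggressive, leader payoff 2.
- E4: BR = Moderate, leader payoff 1.
Incumbent's induced payoffs are 7, 12, 2, 1, so Incumbent commits to E2. Subgame-perfect outcome: (E2, Aggressive) with payoffs (12, 8).

8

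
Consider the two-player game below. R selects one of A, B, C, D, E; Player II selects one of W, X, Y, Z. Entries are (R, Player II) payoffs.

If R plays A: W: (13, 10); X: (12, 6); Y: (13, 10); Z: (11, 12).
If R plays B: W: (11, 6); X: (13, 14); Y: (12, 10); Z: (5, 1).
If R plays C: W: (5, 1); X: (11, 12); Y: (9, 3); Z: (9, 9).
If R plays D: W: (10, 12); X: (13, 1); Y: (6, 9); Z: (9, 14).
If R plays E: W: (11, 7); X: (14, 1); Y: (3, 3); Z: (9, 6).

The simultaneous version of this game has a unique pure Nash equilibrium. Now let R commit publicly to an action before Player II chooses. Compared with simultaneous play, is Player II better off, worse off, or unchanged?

better off

Player II best-responds to each possible R move:
- A: BR = Z, leader payoff 11.
- B: BR = X, leader payoff 13.
- C: BR = X, leader payoff 11.
- D: BR = Z, leader payoff 9.
- E: BR = W, leader payoff 11.
Among 11, 13, 11, 9, 11, the best is 13 at B. Subgame-perfect outcome: (B, X) with payoffs (13, 14).
Now find the simultaneous Nash equilibrium.
R's best replies: W→A; X→E; Y→A; Z→A.
Player II's best replies: A→Z; B→X; C→X; D→Z; E→W.
Only (A, Z) has each player best-responding; Nash payoffs (11, 12).
Player II earns 14 sequentially versus 12 at the Nash outcome: better off.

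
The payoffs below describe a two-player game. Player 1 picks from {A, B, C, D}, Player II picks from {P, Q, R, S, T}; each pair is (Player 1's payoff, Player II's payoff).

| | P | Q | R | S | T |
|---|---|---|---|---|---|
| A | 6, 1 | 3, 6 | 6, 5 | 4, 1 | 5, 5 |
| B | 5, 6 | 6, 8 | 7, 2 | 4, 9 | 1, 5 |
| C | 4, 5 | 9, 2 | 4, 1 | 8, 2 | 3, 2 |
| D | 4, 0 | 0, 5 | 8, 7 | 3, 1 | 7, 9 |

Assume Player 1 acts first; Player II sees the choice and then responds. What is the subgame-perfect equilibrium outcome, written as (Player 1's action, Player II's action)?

(D, T)

Player II best-responds to each possible Player 1 move:
- A: BR = Q, leader payoff 3.
- B: BR = S, leader payoff 4.
- C: BR = P, leader payoff 4.
- D: BR = T, leader payoff 7.
Among 3, 4, 4, 7, the best is 7 at D. Subgame-perfect outcome: (D, T) with payoffs (7, 9).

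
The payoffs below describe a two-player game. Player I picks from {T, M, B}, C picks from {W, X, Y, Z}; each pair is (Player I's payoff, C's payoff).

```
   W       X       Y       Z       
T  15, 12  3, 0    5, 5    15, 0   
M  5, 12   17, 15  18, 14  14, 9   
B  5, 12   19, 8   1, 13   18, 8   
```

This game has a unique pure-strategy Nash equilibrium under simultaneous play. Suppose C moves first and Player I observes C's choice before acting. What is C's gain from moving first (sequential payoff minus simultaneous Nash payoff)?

2

Player I best-responds to each possible C move:
- W: Player I compares 15, 5, 5 and picks T; C would get 12.
- X: Player I compares 3, 17, 19 and picks B; C would get 8.
- Y: Player I compares 5, 18, 1 and picks M; C would get 14.
- Z: Player I compares 15, 14, 18 and picks B; C would get 8.
C's induced payoffs are 12, 8, 14, 8, so C commits to Y. Subgame-perfect outcome: (M, Y) with payoffs (18, 14).
Under simultaneous play:
Player I's best replies: W→T; X→B; Y→M; Z→B.
C's best replies: T→W; M→X; B→Y.
Only (T, W) has each player best-responding; Nash payoffs (15, 12).
C's commitment gain: 14 − 12 = 2.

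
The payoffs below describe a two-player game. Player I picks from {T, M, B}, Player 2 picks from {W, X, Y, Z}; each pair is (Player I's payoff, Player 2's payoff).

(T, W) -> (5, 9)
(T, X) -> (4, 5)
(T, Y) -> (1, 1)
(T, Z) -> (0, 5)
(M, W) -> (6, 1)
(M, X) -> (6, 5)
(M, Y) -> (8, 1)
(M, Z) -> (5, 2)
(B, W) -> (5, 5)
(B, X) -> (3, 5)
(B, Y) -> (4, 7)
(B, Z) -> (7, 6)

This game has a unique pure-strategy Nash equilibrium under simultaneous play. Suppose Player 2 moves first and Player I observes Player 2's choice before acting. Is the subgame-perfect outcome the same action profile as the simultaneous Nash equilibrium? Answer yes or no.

no

Player I best-responds to each possible Player 2 move:
- W → Player I plays M (best of 5, 6, 5); Player 2 gets 1.
- X → Player I plays M (best of 4, 6, 3); Player 2 gets 5.
- Y → Player I plays M (best of 1, 8, 4); Player 2 gets 1.
- Z → Player I plays B (best of 0, 5, 7); Player 2 gets 6.
Among 1, 5, 1, 6, the best is 6 at Z. Subgame-perfect outcome: (B, Z) with payoffs (7, 6).
Under simultaneous play:
Player I's best replies: W→M; X→M; Y→M; Z→B.
Player 2's best replies: T→W; M→X; B→Y.
Only (M, X) has each player best-responding; Nash payoffs (6, 5).
Sequential outcome (B, Z) differs from the Nash profile (M, X).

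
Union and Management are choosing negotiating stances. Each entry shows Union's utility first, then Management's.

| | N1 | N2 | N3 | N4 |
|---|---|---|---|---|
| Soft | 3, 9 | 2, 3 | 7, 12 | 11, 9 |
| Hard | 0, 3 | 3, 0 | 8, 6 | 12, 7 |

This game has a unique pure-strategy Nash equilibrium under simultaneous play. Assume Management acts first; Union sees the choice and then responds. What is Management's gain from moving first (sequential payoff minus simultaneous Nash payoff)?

Backward induction with Management moving first.
- N1: Union compares 3, 0 and picks Soft; Management would get 9.
- N2: Union compares 2, 3 and picks Hard; Management would get 0.
- N3: Union compares 7, 8 and picks Hard; Management would get 6.
- N4: Union compares 11, 12 and picks Hard; Management would get 7.
Among 9, 0, 6, 7, the best is 9 at N1. Subgame-perfect outcome: (Soft, N1) with payoffs (3, 9).
Now find the simultaneous Nash equilibrium.
Union's best replies: N1→Soft; N2→Hard; N3→Hard; N4→Hard.
Management's best replies: Soft→N3; Hard→N4.
Only (Hard, N4) has each player best-responding; Nash payoffs (12, 7).
Management's commitment gain: 9 − 7 = 2.

2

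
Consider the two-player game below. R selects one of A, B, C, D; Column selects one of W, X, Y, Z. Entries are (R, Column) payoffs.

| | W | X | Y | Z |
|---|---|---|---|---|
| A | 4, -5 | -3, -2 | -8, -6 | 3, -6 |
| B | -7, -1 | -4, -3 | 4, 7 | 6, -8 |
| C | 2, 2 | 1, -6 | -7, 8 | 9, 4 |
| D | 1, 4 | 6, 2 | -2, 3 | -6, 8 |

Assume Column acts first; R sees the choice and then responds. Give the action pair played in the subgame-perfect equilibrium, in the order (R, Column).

Backward induction with Column moving first.
- W: BR = A, leader payoff -5.
- X: BR = D, leader payoff 2.
- Y: BR = B, leader payoff 7.
- Z: BR = C, leader payoff 4.
Maximizing over -5, 2, 7, 4, Column chooses Y. Subgame-perfect outcome: (B, Y) with payoffs (4, 7).

(B, Y)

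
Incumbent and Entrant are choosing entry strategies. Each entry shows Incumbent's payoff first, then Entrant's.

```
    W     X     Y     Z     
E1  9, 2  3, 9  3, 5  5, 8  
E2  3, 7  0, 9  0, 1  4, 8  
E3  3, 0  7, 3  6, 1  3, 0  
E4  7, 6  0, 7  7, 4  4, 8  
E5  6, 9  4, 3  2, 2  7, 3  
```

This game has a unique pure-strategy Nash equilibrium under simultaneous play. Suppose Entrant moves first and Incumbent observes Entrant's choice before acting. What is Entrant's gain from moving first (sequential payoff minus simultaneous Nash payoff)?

1

Incumbent best-responds to each possible Entrant move:
- W → Incumbent plays E1 (best of 9, 3, 3, 7, 6); Entrant gets 2.
- X → Incumbent plays E3 (best of 3, 0, 7, 0, 4); Entrant gets 3.
- Y → Incumbent plays E4 (best of 3, 0, 6, 7, 2); Entrant gets 4.
- Z → Incumbent plays E5 (best of 5, 4, 3, 4, 7); Entrant gets 3.
Among 2, 3, 4, 3, the best is 4 at Y. Subgame-perfect outcome: (E4, Y) with payoffs (7, 4).
Under simultaneous play:
Incumbent's best replies: W→E1; X→E3; Y→E4; Z→E5.
Entrant's best replies: E1→X; E2→X; E3→X; E4→Z; E5→W.
Only (E3, X) has each player best-responding; Nash payoffs (7, 3).
Entrant's commitment gain: 4 − 3 = 1.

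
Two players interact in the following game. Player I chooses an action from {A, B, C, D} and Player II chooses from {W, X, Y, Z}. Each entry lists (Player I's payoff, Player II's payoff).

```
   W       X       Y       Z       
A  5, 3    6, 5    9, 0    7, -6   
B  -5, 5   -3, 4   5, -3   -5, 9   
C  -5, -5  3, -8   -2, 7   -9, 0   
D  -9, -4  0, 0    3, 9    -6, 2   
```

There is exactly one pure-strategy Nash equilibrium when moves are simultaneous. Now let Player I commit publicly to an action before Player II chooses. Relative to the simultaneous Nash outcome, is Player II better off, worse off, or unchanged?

unchanged

Player II best-responds to each possible Player I move:
- A: BR = X, leader payoff 6.
- B: BR = Z, leader payoff -5.
- C: BR = Y, leader payoff -2.
- D: BR = Y, leader payoff 3.
Among 6, -5, -2, 3, the best is 6 at A. Subgame-perfect outcome: (A, X) with payoffs (6, 5).
Under simultaneous play:
Player I's best replies: W→A; X→A; Y→A; Z→A.
Player II's best replies: A→X; B→Z; C→Y; D→Y.
The unique mutual best reply is (A, X), giving (6, 5).
Player II earns 5 sequentially versus 5 at the Nash outcome: unchanged.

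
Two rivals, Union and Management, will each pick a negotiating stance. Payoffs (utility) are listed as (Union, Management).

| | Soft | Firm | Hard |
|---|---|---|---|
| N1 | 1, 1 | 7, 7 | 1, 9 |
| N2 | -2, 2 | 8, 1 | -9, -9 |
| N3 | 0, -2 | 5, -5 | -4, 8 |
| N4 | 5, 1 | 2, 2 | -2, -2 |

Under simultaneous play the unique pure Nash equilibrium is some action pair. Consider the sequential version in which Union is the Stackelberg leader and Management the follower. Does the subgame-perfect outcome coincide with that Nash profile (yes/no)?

no

Solve by backward induction (Union leads).
- N1 → Management plays Hard (best of 1, 7, 9); Union gets 1.
- N2 → Management plays Soft (best of 2, 1, -9); Union gets -2.
- N3 → Management plays Hard (best of -2, -5, 8); Union gets -4.
- N4 → Management plays Firm (best of 1, 2, -2); Union gets 2.
Maximizing over 1, -2, -4, 2, Union chooses N4. Subgame-perfect outcome: (N4, Firm) with payoffs (2, 2).
Now find the simultaneous Nash equilibrium.
Union's best replies: Soft→N4; Firm→N2; Hard→N1.
Management's best replies: N1→Hard; N2→Soft; N3→Hard; N4→Firm.
Only (N1, Hard) has each player best-responding; Nash payoffs (1, 9).
Sequential outcome (N4, Firm) differs from the Nash profile (N1, Hard).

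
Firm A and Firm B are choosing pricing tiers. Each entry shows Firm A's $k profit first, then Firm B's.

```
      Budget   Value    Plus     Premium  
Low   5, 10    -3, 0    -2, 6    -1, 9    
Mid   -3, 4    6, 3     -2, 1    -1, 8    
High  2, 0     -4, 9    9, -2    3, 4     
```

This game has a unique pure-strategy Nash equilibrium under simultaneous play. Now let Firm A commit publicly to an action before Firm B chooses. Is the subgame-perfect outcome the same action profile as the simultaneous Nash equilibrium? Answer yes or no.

yes

Firm B best-responds to each possible Firm A move:
- Low: BR = Budget, leader payoff 5.
- Mid: BR = Premium, leader payoff -1.
- High: BR = Value, leader payoff -4.
Maximizing over 5, -1, -4, Firm A chooses Low. Subgame-perfect outcome: (Low, Budget) with payoffs (5, 10).
For the simultaneous game, intersect best replies.
Firm A's best replies: Budget→Low; Value→Mid; Plus→High; Premium→High.
Firm B's best replies: Low→Budget; Mid→Premium; High→Value.
The unique mutual best reply is (Low, Budget), giving (5, 10).
Sequential outcome (Low, Budget) coincides with the Nash profile (Low, Budget).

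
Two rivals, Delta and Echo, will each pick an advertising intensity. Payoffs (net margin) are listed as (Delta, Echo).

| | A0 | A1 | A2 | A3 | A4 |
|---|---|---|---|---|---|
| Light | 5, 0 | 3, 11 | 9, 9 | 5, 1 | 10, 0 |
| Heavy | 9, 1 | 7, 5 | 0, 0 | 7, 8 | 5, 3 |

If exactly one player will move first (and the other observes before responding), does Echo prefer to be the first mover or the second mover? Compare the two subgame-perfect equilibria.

first

If Delta leads: Echo's best replies are Light→A1, Heavy→A3; Delta's induced payoffs 3, 7; outcome (Heavy, A3), payoffs (7, 8).
If Echo leads: Delta's best replies are A0→Heavy, A1→Heavy, A2→Light, A3→Heavy, A4→Light; Echo's induced payoffs 1, 5, 9, 8, 0; outcome (Light, A2), payoffs (9, 9).
Echo gets 9 moving first and 8 moving second, so Echo prefers to move first.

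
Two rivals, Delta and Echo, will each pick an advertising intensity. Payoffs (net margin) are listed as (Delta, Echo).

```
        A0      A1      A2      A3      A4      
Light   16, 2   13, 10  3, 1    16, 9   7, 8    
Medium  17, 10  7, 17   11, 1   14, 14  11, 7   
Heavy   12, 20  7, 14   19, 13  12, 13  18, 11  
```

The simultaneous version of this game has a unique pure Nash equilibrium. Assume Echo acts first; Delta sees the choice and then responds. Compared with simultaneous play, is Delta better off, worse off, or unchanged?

Delta best-responds to each possible Echo move:
- A0 → Delta plays Medium (best of 16, 17, 12); Echo gets 10.
- A1 → Delta plays Light (best of 13, 7, 7); Echo gets 10.
- A2 → Delta plays Heavy (best of 3, 11, 19); Echo gets 13.
- A3 → Delta plays Light (best of 16, 14, 12); Echo gets 9.
- A4 → Delta plays Heavy (best of 7, 11, 18); Echo gets 11.
Among 10, 10, 13, 9, 11, the best is 13 at A2. Subgame-perfect outcome: (Heavy, A2) with payoffs (19, 13).
For the simultaneous game, intersect best replies.
Delta's best replies: A0→Medium; A1→Light; A2→Heavy; A3→Light; A4→Heavy.
Echo's best replies: Light→A1; Medium→A1; Heavy→A0.
Only (Light, A1) has each player best-responding; Nash payoffs (13, 10).
Delta earns 19 sequentially versus 13 at the Nash outcome: better off.

better off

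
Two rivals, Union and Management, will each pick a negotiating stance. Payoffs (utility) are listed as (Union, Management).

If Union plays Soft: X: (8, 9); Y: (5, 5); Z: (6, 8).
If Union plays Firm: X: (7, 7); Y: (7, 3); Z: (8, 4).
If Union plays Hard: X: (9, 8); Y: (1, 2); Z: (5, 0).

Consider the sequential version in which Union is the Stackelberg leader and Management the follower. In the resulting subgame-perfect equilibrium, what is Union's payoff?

9

Management best-responds to each possible Union move:
- Soft: BR = X, leader payoff 8.
- Firm: BR = X, leader payoff 7.
- Hard: BR = X, leader payoff 9.
Union's induced payoffs are 8, 7, 9, so Union commits to Hard. Subgame-perfect outcome: (Hard, X) with payoffs (9, 8).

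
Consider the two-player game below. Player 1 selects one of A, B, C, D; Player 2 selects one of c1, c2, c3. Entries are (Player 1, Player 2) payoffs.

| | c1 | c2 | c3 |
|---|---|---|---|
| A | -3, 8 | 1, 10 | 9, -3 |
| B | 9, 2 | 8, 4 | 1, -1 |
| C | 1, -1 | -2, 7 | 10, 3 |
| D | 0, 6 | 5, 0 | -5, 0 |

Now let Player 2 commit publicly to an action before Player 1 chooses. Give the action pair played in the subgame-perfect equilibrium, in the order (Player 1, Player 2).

Solve by backward induction (Player 2 leads).
- c1 → Player 1 plays B (best of -3, 9, 1, 0); Player 2 gets 2.
- c2 → Player 1 plays B (best of 1, 8, -2, 5); Player 2 gets 4.
- c3 → Player 1 plays C (best of 9, 1, 10, -5); Player 2 gets 3.
Among 2, 4, 3, the best is 4 at c2. Subgame-perfect outcome: (B, c2) with payoffs (8, 4).

(B, c2)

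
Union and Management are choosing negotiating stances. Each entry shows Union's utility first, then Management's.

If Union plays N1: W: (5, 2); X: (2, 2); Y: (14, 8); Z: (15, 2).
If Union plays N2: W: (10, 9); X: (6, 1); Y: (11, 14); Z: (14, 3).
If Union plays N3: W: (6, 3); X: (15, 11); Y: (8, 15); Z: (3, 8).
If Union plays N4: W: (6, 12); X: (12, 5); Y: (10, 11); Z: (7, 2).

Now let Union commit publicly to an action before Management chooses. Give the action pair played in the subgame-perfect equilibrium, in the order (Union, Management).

(N1, Y)

Solve by backward induction (Union leads).
- N1: Management compares 2, 2, 8, 2 and picks Y; Union would get 14.
- N2: Management compares 9, 1, 14, 3 and picks Y; Union would get 11.
- N3: Management compares 3, 11, 15, 8 and picks Y; Union would get 8.
- N4: Management compares 12, 5, 11, 2 and picks W; Union would get 6.
Union's induced payoffs are 14, 11, 8, 6, so Union commits to N1. Subgame-perfect outcome: (N1, Y) with payoffs (14, 8).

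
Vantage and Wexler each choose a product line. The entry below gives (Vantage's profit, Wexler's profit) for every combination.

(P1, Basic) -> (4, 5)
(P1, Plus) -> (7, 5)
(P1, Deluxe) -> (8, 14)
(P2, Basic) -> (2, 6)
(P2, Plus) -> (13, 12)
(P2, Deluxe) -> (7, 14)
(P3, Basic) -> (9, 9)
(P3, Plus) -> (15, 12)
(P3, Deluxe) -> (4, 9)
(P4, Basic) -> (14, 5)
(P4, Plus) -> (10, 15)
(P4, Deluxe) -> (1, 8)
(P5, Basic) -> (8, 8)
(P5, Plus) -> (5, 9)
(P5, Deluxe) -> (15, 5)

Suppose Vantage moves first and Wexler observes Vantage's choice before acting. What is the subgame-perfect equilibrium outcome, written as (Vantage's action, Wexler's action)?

(P3, Plus)

Work backward from Wexler's decision.
- P1: Wexler compares 5, 5, 14 and picks Deluxe; Vantage would get 8.
- P2: Wexler compares 6, 12, 14 and picks Deluxe; Vantage would get 7.
- P3: Wexler compares 9, 12, 9 and picks Plus; Vantage would get 15.
- P4: Wexler compares 5, 15, 8 and picks Plus; Vantage would get 10.
- P5: Wexler compares 8, 9, 5 and picks Plus; Vantage would get 5.
Among 8, 7, 15, 10, 5, the best is 15 at P3. Subgame-perfect outcome: (P3, Plus) with payoffs (15, 12).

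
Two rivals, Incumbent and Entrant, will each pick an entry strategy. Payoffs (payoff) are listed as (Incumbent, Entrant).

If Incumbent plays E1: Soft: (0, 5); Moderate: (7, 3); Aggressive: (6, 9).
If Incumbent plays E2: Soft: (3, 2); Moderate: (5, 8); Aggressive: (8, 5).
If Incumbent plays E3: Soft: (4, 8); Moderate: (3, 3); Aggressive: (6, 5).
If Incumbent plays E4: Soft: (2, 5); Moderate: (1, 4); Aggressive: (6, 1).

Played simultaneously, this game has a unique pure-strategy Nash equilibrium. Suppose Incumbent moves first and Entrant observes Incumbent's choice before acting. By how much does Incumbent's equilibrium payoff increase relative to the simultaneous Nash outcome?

Backward induction with Incumbent moving first.
- E1: BR = Aggressive, leader payoff 6.
- E2: BR = Moderate, leader payoff 5.
- E3: BR = Soft, leader payoff 4.
- E4: BR = Soft, leader payoff 2.
Incumbent's induced payoffs are 6, 5, 4, 2, so Incumbent commits to E1. Subgame-perfect outcome: (E1, Aggressive) with payoffs (6, 9).
For the simultaneous game, intersect best replies.
Incumbent's best replies: Soft→E3; Moderate→E1; Aggressive→E2.
Entrant's best replies: E1→Aggressive; E2→Moderate; E3→Soft; E4→Soft.
The unique mutual best reply is (E3, Soft), giving (4, 8).
Incumbent's commitment gain: 6 − 4 = 2.

2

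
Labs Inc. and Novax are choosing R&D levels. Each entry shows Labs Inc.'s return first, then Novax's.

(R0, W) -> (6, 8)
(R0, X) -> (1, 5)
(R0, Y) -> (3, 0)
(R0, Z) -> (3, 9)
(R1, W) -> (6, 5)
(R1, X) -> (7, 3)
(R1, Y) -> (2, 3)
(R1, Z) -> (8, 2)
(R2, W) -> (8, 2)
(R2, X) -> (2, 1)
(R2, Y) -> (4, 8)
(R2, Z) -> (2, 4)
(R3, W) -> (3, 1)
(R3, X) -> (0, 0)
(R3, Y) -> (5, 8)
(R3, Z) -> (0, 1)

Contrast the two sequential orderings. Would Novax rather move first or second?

If Labs Inc. leads: Novax's best replies are R0→Z, R1→W, R2→Y, R3→Y; Labs Inc.'s induced payoffs 3, 6, 4, 5; outcome (R1, W), payoffs (6, 5).
If Novax leads: Labs Inc.'s best replies are W→R2, X→R1, Y→R3, Z→R1; Novax's induced payoffs 2, 3, 8, 2; outcome (R3, Y), payoffs (5, 8).
Novax gets 8 moving first and 5 moving second, so Novax prefers to move first.

first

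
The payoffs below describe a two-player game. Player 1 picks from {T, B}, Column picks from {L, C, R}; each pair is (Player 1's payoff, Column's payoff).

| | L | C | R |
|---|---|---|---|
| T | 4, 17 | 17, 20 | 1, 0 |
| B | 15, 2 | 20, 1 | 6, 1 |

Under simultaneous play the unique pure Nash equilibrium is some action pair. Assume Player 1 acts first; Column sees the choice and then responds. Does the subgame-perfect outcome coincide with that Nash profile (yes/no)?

Work backward from Column's decision.
- T: Column compares 17, 20, 0 and picks C; Player 1 would get 17.
- B: Column compares 2, 1, 1 and picks L; Player 1 would get 15.
Among 17, 15, the best is 17 at T. Subgame-perfect outcome: (T, C) with payoffs (17, 20).
Under simultaneous play:
Player 1's best replies: L→B; C→B; R→B.
Column's best replies: T→C; B→L.
The unique mutual best reply is (B, L), giving (15, 2).
Sequential outcome (T, C) differs from the Nash profile (B, L).

no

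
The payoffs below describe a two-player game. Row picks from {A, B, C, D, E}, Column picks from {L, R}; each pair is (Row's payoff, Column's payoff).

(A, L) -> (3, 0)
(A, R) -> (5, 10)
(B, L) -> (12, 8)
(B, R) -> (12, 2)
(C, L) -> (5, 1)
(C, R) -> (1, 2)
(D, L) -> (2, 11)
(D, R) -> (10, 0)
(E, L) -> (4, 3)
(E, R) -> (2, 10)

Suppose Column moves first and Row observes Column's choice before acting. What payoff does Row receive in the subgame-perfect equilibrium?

12

Solve by backward induction (Column leads).
- L: Row compares 3, 12, 5, 2, 4 and picks B; Column would get 8.
- R: Row compares 5, 12, 1, 10, 2 and picks B; Column would get 2.
Among 8, 2, the best is 8 at L. Subgame-perfect outcome: (B, L) with payoffs (12, 8).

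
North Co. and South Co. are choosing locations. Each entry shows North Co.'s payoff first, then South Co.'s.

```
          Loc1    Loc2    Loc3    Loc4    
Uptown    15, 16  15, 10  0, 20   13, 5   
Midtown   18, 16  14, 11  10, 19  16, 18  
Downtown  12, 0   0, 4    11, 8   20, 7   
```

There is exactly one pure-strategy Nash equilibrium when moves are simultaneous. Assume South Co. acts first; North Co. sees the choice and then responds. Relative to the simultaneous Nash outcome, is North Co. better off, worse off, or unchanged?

Backward induction with South Co. moving first.
- Loc1: BR = Midtown, leader payoff 16.
- Loc2: BR = Uptown, leader payoff 10.
- Loc3: BR = Downtown, leader payoff 8.
- Loc4: BR = Downtown, leader payoff 7.
Maximizing over 16, 10, 8, 7, South Co. chooses Loc1. Subgame-perfect outcome: (Midtown, Loc1) with payoffs (18, 16).
Under simultaneous play:
North Co.'s best replies: Loc1→Midtown; Loc2→Uptown; Loc3→Downtown; Loc4→Downtown.
South Co.'s best replies: Uptown→Loc3; Midtown→Loc3; Downtown→Loc3.
Only (Downtown, Loc3) has each player best-responding; Nash payoffs (11, 8).
North Co. earns 18 sequentially versus 11 at the Nash outcome: better off.

better off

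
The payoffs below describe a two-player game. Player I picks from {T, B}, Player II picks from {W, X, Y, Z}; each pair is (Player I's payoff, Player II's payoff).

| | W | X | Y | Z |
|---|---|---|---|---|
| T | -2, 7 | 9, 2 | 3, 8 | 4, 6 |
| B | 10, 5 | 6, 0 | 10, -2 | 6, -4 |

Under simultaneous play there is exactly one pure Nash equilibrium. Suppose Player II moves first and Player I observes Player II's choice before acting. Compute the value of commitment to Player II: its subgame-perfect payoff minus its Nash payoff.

Player I best-responds to each possible Player II move:
- W: BR = B, leader payoff 5.
- X: BR = T, leader payoff 2.
- Y: BR = B, leader payoff -2.
- Z: BR = B, leader payoff -4.
Player II's induced payoffs are 5, 2, -2, -4, so Player II commits to W. Subgame-perfect outcome: (B, W) with payoffs (10, 5).
Now find the simultaneous Nash equilibrium.
Player I's best replies: W→B; X→T; Y→B; Z→B.
Player II's best replies: T→Y; B→W.
The unique mutual best reply is (B, W), giving (10, 5).
Player II's commitment gain: 5 − 5 = 0.

0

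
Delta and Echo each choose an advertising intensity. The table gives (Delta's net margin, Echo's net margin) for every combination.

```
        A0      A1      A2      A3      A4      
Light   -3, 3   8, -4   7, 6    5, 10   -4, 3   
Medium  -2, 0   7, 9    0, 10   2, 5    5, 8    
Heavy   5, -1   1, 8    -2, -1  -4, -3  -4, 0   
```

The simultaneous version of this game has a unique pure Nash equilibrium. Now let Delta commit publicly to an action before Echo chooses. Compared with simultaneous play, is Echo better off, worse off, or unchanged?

Work backward from Echo's decision.
- Light: Echo compares 3, -4, 6, 10, 3 and picks A3; Delta would get 5.
- Medium: Echo compares 0, 9, 10, 5, 8 and picks A2; Delta would get 0.
- Heavy: Echo compares -1, 8, -1, -3, 0 and picks A1; Delta would get 1.
Maximizing over 5, 0, 1, Delta chooses Light. Subgame-perfect outcome: (Light, A3) with payoffs (5, 10).
For the simultaneous game, intersect best replies.
Delta's best replies: A0→Heavy; A1→Light; A2→Light; A3→Light; A4→Medium.
Echo's best replies: Light→A3; Medium→A2; Heavy→A1.
Only (Light, A3) has each player best-responding; Nash payoffs (5, 10).
Echo earns 10 sequentially versus 10 at the Nash outcome: unchanged.

unchanged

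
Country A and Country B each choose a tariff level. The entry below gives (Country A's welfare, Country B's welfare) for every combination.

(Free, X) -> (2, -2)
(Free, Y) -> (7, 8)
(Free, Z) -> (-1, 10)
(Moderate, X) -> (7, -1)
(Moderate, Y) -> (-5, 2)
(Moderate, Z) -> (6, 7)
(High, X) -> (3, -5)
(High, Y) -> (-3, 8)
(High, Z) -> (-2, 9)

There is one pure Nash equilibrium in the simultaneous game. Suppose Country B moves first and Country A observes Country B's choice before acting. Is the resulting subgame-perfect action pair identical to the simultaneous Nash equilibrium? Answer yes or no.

no

Country A best-responds to each possible Country B move:
- X: Country A compares 2, 7, 3 and picks Moderate; Country B would get -1.
- Y: Country A compares 7, -5, -3 and picks Free; Country B would get 8.
- Z: Country A compares -1, 6, -2 and picks Moderate; Country B would get 7.
Country B's induced payoffs are -1, 8, 7, so Country B commits to Y. Subgame-perfect outcome: (Free, Y) with payoffs (7, 8).
For the simultaneous game, intersect best replies.
Country A's best replies: X→Moderate; Y→Free; Z→Moderate.
Country B's best replies: Free→Z; Moderate→Z; High→Z.
Only (Moderate, Z) has each player best-responding; Nash payoffs (6, 7).
Sequential outcome (Free, Y) differs from the Nash profile (Moderate, Z).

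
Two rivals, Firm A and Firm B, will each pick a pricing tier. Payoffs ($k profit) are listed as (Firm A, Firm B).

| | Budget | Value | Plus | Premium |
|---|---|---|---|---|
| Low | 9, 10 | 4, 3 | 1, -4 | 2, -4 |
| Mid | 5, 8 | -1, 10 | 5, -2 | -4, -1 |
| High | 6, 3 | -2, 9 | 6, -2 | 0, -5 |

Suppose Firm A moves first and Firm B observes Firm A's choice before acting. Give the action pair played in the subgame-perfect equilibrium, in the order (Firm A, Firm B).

(Low, Budget)

Firm B best-responds to each possible Firm A move:
- Low → Firm B plays Budget (best of 10, 3, -4, -4); Firm A gets 9.
- Mid → Firm B plays Value (best of 8, 10, -2, -1); Firm A gets -1.
- High → Firm B plays Value (best of 3, 9, -2, -5); Firm A gets -2.
Maximizing over 9, -1, -2, Firm A chooses Low. Subgame-perfect outcome: (Low, Budget) with payoffs (9, 10).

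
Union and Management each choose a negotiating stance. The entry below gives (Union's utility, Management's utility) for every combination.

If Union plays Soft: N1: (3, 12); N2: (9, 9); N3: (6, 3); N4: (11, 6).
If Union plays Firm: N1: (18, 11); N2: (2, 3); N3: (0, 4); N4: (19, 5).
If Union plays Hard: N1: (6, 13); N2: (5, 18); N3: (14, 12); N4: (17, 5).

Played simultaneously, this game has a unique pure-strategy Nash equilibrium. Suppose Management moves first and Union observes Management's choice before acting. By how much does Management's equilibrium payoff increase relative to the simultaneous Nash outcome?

Solve by backward induction (Management leads).
- N1 → Union plays Firm (best of 3, 18, 6); Management gets 11.
- N2 → Union plays Soft (best of 9, 2, 5); Management gets 9.
- N3 → Union plays Hard (best of 6, 0, 14); Management gets 12.
- N4 → Union plays Firm (best of 11, 19, 17); Management gets 5.
Maximizing over 11, 9, 12, 5, Management chooses N3. Subgame-perfect outcome: (Hard, N3) with payoffs (14, 12).
For the simultaneous game, intersect best replies.
Union's best replies: N1→Firm; N2→Soft; N3→Hard; N4→Firm.
Management's best replies: Soft→N1; Firm→N1; Hard→N2.
The unique mutual best reply is (Firm, N1), giving (18, 11).
Management's commitment gain: 12 − 11 = 1.

1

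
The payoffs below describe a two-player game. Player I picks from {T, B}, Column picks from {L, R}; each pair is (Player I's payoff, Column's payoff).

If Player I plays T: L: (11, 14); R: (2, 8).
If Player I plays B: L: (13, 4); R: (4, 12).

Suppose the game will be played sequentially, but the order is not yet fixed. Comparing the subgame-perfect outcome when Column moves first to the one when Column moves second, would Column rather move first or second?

If Player I leads: Column's best replies are T→L, B→R; Player I's induced payoffs 11, 4; outcome (T, L), payoffs (11, 14).
If Column leads: Player I's best replies are L→B, R→B; Column's induced payoffs 4, 12; outcome (B, R), payoffs (4, 12).
Column gets 12 moving first and 14 moving second, so Column prefers to move second.

second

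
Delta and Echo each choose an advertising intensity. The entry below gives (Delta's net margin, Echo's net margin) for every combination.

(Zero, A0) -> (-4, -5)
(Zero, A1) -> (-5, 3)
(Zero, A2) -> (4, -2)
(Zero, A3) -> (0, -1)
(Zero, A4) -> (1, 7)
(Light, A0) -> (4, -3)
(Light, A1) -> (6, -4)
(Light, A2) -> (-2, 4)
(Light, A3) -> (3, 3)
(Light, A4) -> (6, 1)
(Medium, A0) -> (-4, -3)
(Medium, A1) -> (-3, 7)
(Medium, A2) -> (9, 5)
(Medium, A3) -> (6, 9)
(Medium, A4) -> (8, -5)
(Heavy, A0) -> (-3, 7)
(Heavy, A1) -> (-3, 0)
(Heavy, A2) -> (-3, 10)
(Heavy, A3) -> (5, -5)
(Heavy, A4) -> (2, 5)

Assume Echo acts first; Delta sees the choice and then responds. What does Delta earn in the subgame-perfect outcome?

6

Work backward from Delta's decision.
- A0: Delta compares -4, 4, -4, -3 and picks Light; Echo would get -3.
- A1: Delta compares -5, 6, -3, -3 and picks Light; Echo would get -4.
- A2: Delta compares 4, -2, 9, -3 and picks Medium; Echo would get 5.
- A3: Delta compares 0, 3, 6, 5 and picks Medium; Echo would get 9.
- A4: Delta compares 1, 6, 8, 2 and picks Medium; Echo would get -5.
Among -3, -4, 5, 9, -5, the best is 9 at A3. Subgame-perfect outcome: (Medium, A3) with payoffs (6, 9).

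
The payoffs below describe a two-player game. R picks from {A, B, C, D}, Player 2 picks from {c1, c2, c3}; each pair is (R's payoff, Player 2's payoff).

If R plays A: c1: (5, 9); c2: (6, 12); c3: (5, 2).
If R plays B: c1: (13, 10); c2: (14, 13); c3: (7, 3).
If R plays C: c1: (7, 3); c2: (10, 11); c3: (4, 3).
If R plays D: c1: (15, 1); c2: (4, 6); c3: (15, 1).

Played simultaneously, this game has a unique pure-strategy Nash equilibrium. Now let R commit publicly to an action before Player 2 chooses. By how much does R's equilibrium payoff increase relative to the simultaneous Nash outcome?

0

Player 2 best-responds to each possible R move:
- A: Player 2 compares 9, 12, 2 and picks c2; R would get 6.
- B: Player 2 compares 10, 13, 3 and picks c2; R would get 14.
- C: Player 2 compares 3, 11, 3 and picks c2; R would get 10.
- D: Player 2 compares 1, 6, 1 and picks c2; R would get 4.
Maximizing over 6, 14, 10, 4, R chooses B. Subgame-perfect outcome: (B, c2) with payoffs (14, 13).
For the simultaneous game, intersect best replies.
R's best replies: c1→D; c2→B; c3→D.
Player 2's best replies: A→c2; B→c2; C→c2; D→c2.
The unique mutual best reply is (B, c2), giving (14, 13).
R's commitment gain: 14 − 14 = 0.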